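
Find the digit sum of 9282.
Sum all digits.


9 + 2 + 8 + 2 = 21


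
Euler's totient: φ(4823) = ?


4823 = 7 × 13 × 53
Prime factors: 7, 13, 53
φ(4823) = 4823 × (1-1/7) × (1-1/13) × (1-1/53)
= 4823 × 6/7 × 12/13 × 52/53 = 3744

φ(4823) = 3744


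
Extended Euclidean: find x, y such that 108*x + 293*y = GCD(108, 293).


Tabular extended Euclidean (each row: r = 108*s + 293*t):
r=108, s=1, t=0
r=293, s=0, t=1
q=0: r=108, s=1, t=0   [108*(1) + 293*(0) = 108]
q=2: r=77, s=-2, t=1   [108*(-2) + 293*(1) = 77]
q=1: r=31, s=3, t=-1   [108*(3) + 293*(-1) = 31]
q=2: r=15, s=-8, t=3   [108*(-8) + 293*(3) = 15]
q=2: r=1, s=19, t=-7   [108*(19) + 293*(-7) = 1]
q=15: r=0, s=-293, t=108   [108*(-293) + 293*(108) = 0]
GCD = 1; from the row with r=1: x=19, y=-7
Check: 108*(19) + 293*(-7) = 2052 - 2051 = 1

GCD = 1, x = 19, y = -7


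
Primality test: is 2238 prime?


2238 / 2 = 1119 (exact division)
2238 is NOT prime.

No, 2238 is not prime


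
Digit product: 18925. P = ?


1 × 8 × 9 × 2 × 5 = 720


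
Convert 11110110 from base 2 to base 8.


11110110 (base 2) = 246 (decimal)
246 (decimal) = 366 (base 8)


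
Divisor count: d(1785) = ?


1785 = 3^1 × 5^1 × 7^1 × 17^1
d(1785) = (1+1) × (1+1) × (1+1) × (1+1) = 16

16 divisors


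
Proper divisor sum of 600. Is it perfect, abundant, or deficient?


Proper divisors: 1, 2, 3, 4, 5, 6, 8, 10, 12, 15, 20, 24, 25, 30, 40, 50, 60, 75, 100, 120, 150, 200, 300
Sum = 1 + 2 + 3 + 4 + 5 + 6 + 8 + 10 + 12 + 15 + 20 + 24 + 25 + 30 + 40 + 50 + 60 + 75 + 100 + 120 + 150 + 200 + 300 = 1260
1260 > 600 → abundant

s(600) = 1260 (abundant)


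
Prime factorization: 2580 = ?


2580 / 2 = 1290
1290 / 2 = 645
645 / 3 = 215
215 / 5 = 43
43 / 43 = 1
2580 = 2^2 × 3 × 5 × 43


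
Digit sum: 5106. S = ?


5 + 1 + 0 + 6 = 12


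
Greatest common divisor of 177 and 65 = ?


177 = 2 * 65 + 47
65 = 1 * 47 + 18
47 = 2 * 18 + 11
18 = 1 * 11 + 7
11 = 1 * 7 + 4
7 = 1 * 4 + 3
4 = 1 * 3 + 1
3 = 3 * 1 + 0
GCD = 1


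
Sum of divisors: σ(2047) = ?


Divisors of 2047: 1, 23, 89, 2047
Sum = 1 + 23 + 89 + 2047 = 2160

σ(2047) = 2160


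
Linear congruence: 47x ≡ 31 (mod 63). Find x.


GCD(47, 63) = 1, unique solution
a^(-1) mod 63 = 59
x = 59 * 31 mod 63 = 2

x ≡ 2 (mod 63)


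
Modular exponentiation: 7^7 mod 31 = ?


7^1 mod 31 = 7
7^2 mod 31 = 18
7^3 mod 31 = 2
7^4 mod 31 = 14
7^5 mod 31 = 5
7^6 mod 31 = 4
7^7 mod 31 = 28


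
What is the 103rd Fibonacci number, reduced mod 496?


F(k) mod 496 for k=1..103:
1, 1, 2, 3, 5, 8, 13, 21, 34, 55, 89, 144, 233, 377, 114, 491, 109, 104, 213, 317, 34, 351, 385, 240, 129, 369, 2, 371, 373, 248, 125, 373, 2, 375, 377, 256, 137, 393, 34, 427, 461, 392, 357, 253, 114, 367, 481, 352, 337, 193, 34, 227, 261, 488, 253, 245, 2, 247, 249, 0, 249, 249, 2, 251, 253, 8, 261, 269, 34, 303, 337, 144, 481, 129, 114, 243, 357, 104, 461, 69, 34, 103, 137, 240, 377, 121, 2, 123, 125, 248, 373, 125, 2, 127, 129, 256, 385, 145, 34, 179, 213, 392, 109
F(103) mod 496 = 109


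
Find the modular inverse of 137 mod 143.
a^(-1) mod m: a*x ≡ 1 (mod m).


Use the extended Euclidean algorithm on (143, 137); each row r = 143*s + 137*t:
r=143, s=1, t=0
r=137, s=0, t=1
q=1: r=6, s=1, t=-1   [143*(1) + 137*(-1) = 6]
q=22: r=5, s=-22, t=23   [143*(-22) + 137*(23) = 5]
q=1: r=1, s=23, t=-24   [143*(23) + 137*(-24) = 1]
q=5: r=0, s=-137, t=143   [143*(-137) + 137*(143) = 0]
GCD = 1 with t = -24, so 137*(-24) ≡ 1 (mod 143)
Inverse = -24 mod 143 = 119
Check: 137 * 119 = 16303 ≡ 1 (mod 143)

137^(-1) ≡ 119 (mod 143)


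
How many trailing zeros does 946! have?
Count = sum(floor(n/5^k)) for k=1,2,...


floor(946/5) = 189
floor(946/25) = 37
floor(946/125) = 7
floor(946/625) = 1
Total = 234

234 trailing zeros


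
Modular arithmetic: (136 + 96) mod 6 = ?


136 + 96 = 232
232 mod 6 = 4


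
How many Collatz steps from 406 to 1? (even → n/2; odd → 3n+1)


406 → 203 → 610 → 305 → 916 → 458 → 229 → 688 → 344 → 172 → 86 → 43 → 130 → 65 → 196 → 98 → 49 → 148 → 74 → 37 → 112 → 56 → 28 → 14 → 7 → 22 → 11 → 34 → 17 → 52 → 26 → 13 → 40 → 20 → 10 → 5 → 16 → 8 → 4 → 2 → 1
Total steps = 40

40 steps


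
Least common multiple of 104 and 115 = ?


GCD(104, 115) = 1
LCM = 104*115/1 = 11960/1 = 11960

LCM = 11960


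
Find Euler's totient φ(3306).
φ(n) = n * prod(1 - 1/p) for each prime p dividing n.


3306 = 2 × 3 × 19 × 29
Prime factors: 2, 3, 19, 29
φ(3306) = 3306 × (1-1/2) × (1-1/3) × (1-1/19) × (1-1/29)
= 3306 × 1/2 × 2/3 × 18/19 × 28/29 = 1008

φ(3306) = 1008


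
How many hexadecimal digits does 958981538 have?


958981538 in base 16 = 3928E5A2
Number of digits = 8

8 digits (base 16)


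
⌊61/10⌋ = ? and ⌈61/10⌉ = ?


61/10 = 6.1000
floor = 6
ceil = 7

floor = 6, ceil = 7


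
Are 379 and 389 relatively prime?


Euclidean algorithm:
389 = 1 * 379 + 10
379 = 37 * 10 + 9
10 = 1 * 9 + 1
9 = 9 * 1 + 0
GCD(379, 389) = 1

Yes, coprime (GCD = 1)


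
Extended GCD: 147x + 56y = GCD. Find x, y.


Tabular extended Euclidean (each row: r = 147*s + 56*t):
r=147, s=1, t=0
r=56, s=0, t=1
q=2: r=35, s=1, t=-2   [147*(1) + 56*(-2) = 35]
q=1: r=21, s=-1, t=3   [147*(-1) + 56*(3) = 21]
q=1: r=14, s=2, t=-5   [147*(2) + 56*(-5) = 14]
q=1: r=7, s=-3, t=8   [147*(-3) + 56*(8) = 7]
q=2: r=0, s=8, t=-21   [147*(8) + 56*(-21) = 0]
GCD = 7; from the row with r=7: x=-3, y=8
Check: 147*(-3) + 56*(8) = -441 + 448 = 7

GCD = 7, x = -3, y = 8


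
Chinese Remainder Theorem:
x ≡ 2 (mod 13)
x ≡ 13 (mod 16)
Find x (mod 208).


M = 13*16 = 208
M1 = M/13 = 16, M2 = M/16 = 13
M1^(-1) mod 13 = 9, M2^(-1) mod 16 = 5
x = 2*16*9 + 13*13*5 = 1133
1133 mod 208 = 93
Check: 93 mod 13 = 2 ✓, 93 mod 16 = 13 ✓

x ≡ 93 (mod 208)


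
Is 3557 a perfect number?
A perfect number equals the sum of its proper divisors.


Proper divisors of 3557: 1
Sum = 1 = 1

No, 3557 is not perfect (1 ≠ 3557)


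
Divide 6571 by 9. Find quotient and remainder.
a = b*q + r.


6571 = 9 * 730 + 1
Check: 6570 + 1 = 6571

q = 730, r = 1


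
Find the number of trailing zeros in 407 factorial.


floor(407/5) = 81
floor(407/25) = 16
floor(407/125) = 3
Total = 100

100 trailing zeros


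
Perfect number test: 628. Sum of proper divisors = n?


Proper divisors of 628: 1, 2, 4, 157, 314
Sum = 1 + 2 + 4 + 157 + 314 = 478

No, 628 is not perfect (478 ≠ 628)


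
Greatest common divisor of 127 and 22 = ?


127 = 5 * 22 + 17
22 = 1 * 17 + 5
17 = 3 * 5 + 2
5 = 2 * 2 + 1
2 = 2 * 1 + 0
GCD = 1


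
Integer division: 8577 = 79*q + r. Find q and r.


8577 = 79 * 108 + 45
Check: 8532 + 45 = 8577

q = 108, r = 45


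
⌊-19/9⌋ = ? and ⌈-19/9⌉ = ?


-19/9 = -2.1111
floor = -3
ceil = -2

floor = -3, ceil = -2


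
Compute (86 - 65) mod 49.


86 - 65 = 21
21 mod 49 = 21


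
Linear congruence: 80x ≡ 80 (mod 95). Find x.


GCD(80, 95) = 5 divides 80
Divide: 16x ≡ 16 (mod 19)
x ≡ 1 (mod 19)


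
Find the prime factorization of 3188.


3188 / 2 = 1594
1594 / 2 = 797
797 / 797 = 1
3188 = 2^2 × 797


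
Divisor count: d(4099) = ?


4099 = 4099^1
d(4099) = (1+1) = 2

2 divisors


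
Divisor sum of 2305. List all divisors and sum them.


Divisors of 2305: 1, 5, 461, 2305
Sum = 1 + 5 + 461 + 2305 = 2772

σ(2305) = 2772


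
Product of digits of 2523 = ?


2 × 5 × 2 × 3 = 60


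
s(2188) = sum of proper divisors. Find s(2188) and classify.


Proper divisors: 1, 2, 4, 547, 1094
Sum = 1 + 2 + 4 + 547 + 1094 = 1648
1648 < 2188 → deficient

s(2188) = 1648 (deficient)


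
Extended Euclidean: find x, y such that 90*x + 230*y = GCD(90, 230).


Tabular extended Euclidean (each row: r = 90*s + 230*t):
r=90, s=1, t=0
r=230, s=0, t=1
q=0: r=90, s=1, t=0   [90*(1) + 230*(0) = 90]
q=2: r=50, s=-2, t=1   [90*(-2) + 230*(1) = 50]
q=1: r=40, s=3, t=-1   [90*(3) + 230*(-1) = 40]
q=1: r=10, s=-5, t=2   [90*(-5) + 230*(2) = 10]
q=4: r=0, s=23, t=-9   [90*(23) + 230*(-9) = 0]
GCD = 10; from the row with r=10: x=-5, y=2
Check: 90*(-5) + 230*(2) = -450 + 460 = 10

GCD = 10, x = -5, y = 2


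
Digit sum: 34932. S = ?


3 + 4 + 9 + 3 + 2 = 21


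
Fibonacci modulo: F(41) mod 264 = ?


F(k) mod 264 for k=1..41:
1, 1, 2, 3, 5, 8, 13, 21, 34, 55, 89, 144, 233, 113, 82, 195, 13, 208, 221, 165, 122, 23, 145, 168, 49, 217, 2, 219, 221, 176, 133, 45, 178, 223, 137, 96, 233, 65, 34, 99, 133
F(41) mod 264 = 133


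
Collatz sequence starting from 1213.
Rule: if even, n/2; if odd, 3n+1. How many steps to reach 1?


1213 → 3640 → 1820 → 910 → 455 → 1366 → 683 → 2050 → 1025 → 3076 → 1538 → 769 → 2308 → 1154 → 577 → 1732 → 866 → 433 → 1300 → 650 → 325 → 976 → 488 → 244 → 122 → 61 → 184 → 92 → 46 → 23 → 70 → 35 → 106 → 53 → 160 → 80 → 40 → 20 → 10 → 5 → 16 → 8 → 4 → 2 → 1
Total steps = 44

44 steps


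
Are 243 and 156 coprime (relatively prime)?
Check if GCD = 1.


Euclidean algorithm:
243 = 1 * 156 + 87
156 = 1 * 87 + 69
87 = 1 * 69 + 18
69 = 3 * 18 + 15
18 = 1 * 15 + 3
15 = 5 * 3 + 0
GCD(243, 156) = 3

No, not coprime (GCD = 3)


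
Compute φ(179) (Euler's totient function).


179 = 179
Prime factors: 179
φ(179) = 179 × (1-1/179)
= 179 × 178/179 = 178

φ(179) = 178


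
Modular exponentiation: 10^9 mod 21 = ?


10^1 mod 21 = 10
10^2 mod 21 = 16
10^3 mod 21 = 13
10^4 mod 21 = 4
10^5 mod 21 = 19
10^6 mod 21 = 1
10^7 mod 21 = 10
10^8 mod 21 = 16
10^9 mod 21 = 13


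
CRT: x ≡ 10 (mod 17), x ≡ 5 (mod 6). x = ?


M = 17*6 = 102
M1 = M/17 = 6, M2 = M/6 = 17
M1^(-1) mod 17 = 3, M2^(-1) mod 6 = 5
x = 10*6*3 + 5*17*5 = 605
605 mod 102 = 95
Check: 95 mod 17 = 10 ✓, 95 mod 6 = 5 ✓

x ≡ 95 (mod 102)


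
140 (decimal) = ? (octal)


140 (base 10) = 140 (decimal)
140 (decimal) = 214 (base 8)


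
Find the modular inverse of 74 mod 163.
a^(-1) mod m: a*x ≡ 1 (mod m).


Use the extended Euclidean algorithm on (163, 74); each row r = 163*s + 74*t:
r=163, s=1, t=0
r=74, s=0, t=1
q=2: r=15, s=1, t=-2   [163*(1) + 74*(-2) = 15]
q=4: r=14, s=-4, t=9   [163*(-4) + 74*(9) = 14]
q=1: r=1, s=5, t=-11   [163*(5) + 74*(-11) = 1]
q=14: r=0, s=-74, t=163   [163*(-74) + 74*(163) = 0]
GCD = 1 with t = -11, so 74*(-11) ≡ 1 (mod 163)
Inverse = -11 mod 163 = 152
Check: 74 * 152 = 11248 ≡ 1 (mod 163)

74^(-1) ≡ 152 (mod 163)


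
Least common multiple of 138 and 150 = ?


GCD(138, 150) = 6
LCM = 138*150/6 = 20700/6 = 3450

LCM = 3450


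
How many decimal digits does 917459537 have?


917459537 has 9 digits in base 10
floor(log10(917459537)) + 1 = floor(8.9626) + 1 = 9

9 digits (base 10)


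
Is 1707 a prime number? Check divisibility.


1707 / 3 = 569 (exact division)
1707 is NOT prime.

No, 1707 is not prime


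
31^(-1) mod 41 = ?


Use the extended Euclidean algorithm on (41, 31); each row r = 41*s + 31*t:
r=41, s=1, t=0
r=31, s=0, t=1
q=1: r=10, s=1, t=-1   [41*(1) + 31*(-1) = 10]
q=3: r=1, s=-3, t=4   [41*(-3) + 31*(4) = 1]
q=10: r=0, s=31, t=-41   [41*(31) + 31*(-41) = 0]
GCD = 1 with t = 4, so 31*(4) ≡ 1 (mod 41)
Inverse = 4 mod 41 = 4
Check: 31 * 4 = 124 ≡ 1 (mod 41)

31^(-1) ≡ 4 (mod 41)


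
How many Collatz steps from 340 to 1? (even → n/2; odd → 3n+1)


340 → 170 → 85 → 256 → 128 → 64 → 32 → 16 → 8 → 4 → 2 → 1
Total steps = 11

11 steps


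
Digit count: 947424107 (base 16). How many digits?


947424107 in base 16 = 38788B6B
Number of digits = 8

8 digits (base 16)


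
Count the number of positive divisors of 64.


64 = 2^6
d(64) = (6+1) = 7

7 divisors


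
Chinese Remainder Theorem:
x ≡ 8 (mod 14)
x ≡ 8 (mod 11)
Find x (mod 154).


M = 14*11 = 154
M1 = M/14 = 11, M2 = M/11 = 14
M1^(-1) mod 14 = 9, M2^(-1) mod 11 = 4
x = 8*11*9 + 8*14*4 = 1240
1240 mod 154 = 8
Check: 8 mod 14 = 8 ✓, 8 mod 11 = 8 ✓

x ≡ 8 (mod 154)


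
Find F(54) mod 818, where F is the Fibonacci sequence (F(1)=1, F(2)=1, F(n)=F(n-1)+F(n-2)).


F(k) mod 818 for k=1..54:
1, 1, 2, 3, 5, 8, 13, 21, 34, 55, 89, 144, 233, 377, 610, 169, 779, 130, 91, 221, 312, 533, 27, 560, 587, 329, 98, 427, 525, 134, 659, 793, 634, 609, 425, 216, 641, 39, 680, 719, 581, 482, 245, 727, 154, 63, 217, 280, 497, 777, 456, 415, 53, 468
F(54) mod 818 = 468


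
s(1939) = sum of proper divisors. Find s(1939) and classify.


Proper divisors: 1, 7, 277
Sum = 1 + 7 + 277 = 285
285 < 1939 → deficient

s(1939) = 285 (deficient)


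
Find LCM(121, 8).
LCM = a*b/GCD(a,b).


GCD(121, 8) = 1
LCM = 121*8/1 = 968/1 = 968

LCM = 968


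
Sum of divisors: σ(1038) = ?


Divisors of 1038: 1, 2, 3, 6, 173, 346, 519, 1038
Sum = 1 + 2 + 3 + 6 + 173 + 346 + 519 + 1038 = 2088

σ(1038) = 2088


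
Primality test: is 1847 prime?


Check divisors up to sqrt(1847) = 42.9767
No divisors found.
1847 is prime.

Yes, 1847 is prime


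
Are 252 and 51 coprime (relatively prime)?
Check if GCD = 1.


Euclidean algorithm:
252 = 4 * 51 + 48
51 = 1 * 48 + 3
48 = 16 * 3 + 0
GCD(252, 51) = 3

No, not coprime (GCD = 3)


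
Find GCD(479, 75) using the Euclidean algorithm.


479 = 6 * 75 + 29
75 = 2 * 29 + 17
29 = 1 * 17 + 12
17 = 1 * 12 + 5
12 = 2 * 5 + 2
5 = 2 * 2 + 1
2 = 2 * 1 + 0
GCD = 1


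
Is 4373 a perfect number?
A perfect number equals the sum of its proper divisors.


Proper divisors of 4373: 1
Sum = 1 = 1

No, 4373 is not perfect (1 ≠ 4373)


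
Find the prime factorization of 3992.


3992 / 2 = 1996
1996 / 2 = 998
998 / 2 = 499
499 / 499 = 1
3992 = 2^3 × 499


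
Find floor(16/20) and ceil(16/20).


16/20 = 0.8000
floor = 0
ceil = 1

floor = 0, ceil = 1


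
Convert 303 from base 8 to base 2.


303 (base 8) = 195 (decimal)
195 (decimal) = 11000011 (base 2)


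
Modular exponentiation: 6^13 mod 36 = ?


6^1 mod 36 = 6
6^2 mod 36 = 0
6^3 mod 36 = 0
6^4 mod 36 = 0
6^5 mod 36 = 0
6^6 mod 36 = 0
6^7 mod 36 = 0
6^8 mod 36 = 0
6^9 mod 36 = 0
6^10 mod 36 = 0
6^11 mod 36 = 0
6^12 mod 36 = 0
6^13 mod 36 = 0


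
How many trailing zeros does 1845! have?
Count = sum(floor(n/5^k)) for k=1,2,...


floor(1845/5) = 369
floor(1845/25) = 73
floor(1845/125) = 14
floor(1845/625) = 2
Total = 458

458 trailing zeros


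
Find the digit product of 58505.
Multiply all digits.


5 × 8 × 5 × 0 × 5 = 0


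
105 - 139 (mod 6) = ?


105 - 139 = -34
-34 mod 6 = 2


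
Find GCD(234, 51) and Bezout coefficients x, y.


Tabular extended Euclidean (each row: r = 234*s + 51*t):
r=234, s=1, t=0
r=51, s=0, t=1
q=4: r=30, s=1, t=-4   [234*(1) + 51*(-4) = 30]
q=1: r=21, s=-1, t=5   [234*(-1) + 51*(5) = 21]
q=1: r=9, s=2, t=-9   [234*(2) + 51*(-9) = 9]
q=2: r=3, s=-5, t=23   [234*(-5) + 51*(23) = 3]
q=3: r=0, s=17, t=-78   [234*(17) + 51*(-78) = 0]
GCD = 3; from the row with r=3: x=-5, y=23
Check: 234*(-5) + 51*(23) = -1170 + 1173 = 3

GCD = 3, x = -5, y = 23


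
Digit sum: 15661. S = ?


1 + 5 + 6 + 6 + 1 = 19


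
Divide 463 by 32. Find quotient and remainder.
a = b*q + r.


463 = 32 * 14 + 15
Check: 448 + 15 = 463

q = 14, r = 15


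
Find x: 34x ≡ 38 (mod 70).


GCD(34, 70) = 2 divides 38
Divide: 17x ≡ 19 (mod 35)
x ≡ 32 (mod 35)


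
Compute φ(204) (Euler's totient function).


204 = 2^2 × 3 × 17
Prime factors: 2, 3, 17
φ(204) = 204 × (1-1/2) × (1-1/3) × (1-1/17)
= 204 × 1/2 × 2/3 × 16/17 = 64

φ(204) = 64


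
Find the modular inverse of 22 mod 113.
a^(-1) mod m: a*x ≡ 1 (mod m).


Use the extended Euclidean algorithm on (113, 22); each row r = 113*s + 22*t:
r=113, s=1, t=0
r=22, s=0, t=1
q=5: r=3, s=1, t=-5   [113*(1) + 22*(-5) = 3]
q=7: r=1, s=-7, t=36   [113*(-7) + 22*(36) = 1]
q=3: r=0, s=22, t=-113   [113*(22) + 22*(-113) = 0]
GCD = 1 with t = 36, so 22*(36) ≡ 1 (mod 113)
Inverse = 36 mod 113 = 36
Check: 22 * 36 = 792 ≡ 1 (mod 113)

22^(-1) ≡ 36 (mod 113)


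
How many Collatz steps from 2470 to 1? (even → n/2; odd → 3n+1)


2470 → 1235 → 3706 → 1853 → 5560 → 2780 → 1390 → 695 → 2086 → 1043 → 3130 → 1565 → 4696 → 2348 → 1174 → 587 → 1762 → 881 → 2644 → 1322 → 661 → 1984 → 992 → 496 → 248 → 124 → 62 → 31 → 94 → 47 → 142 → 71 → 214 → 107 → 322 → 161 → 484 → 242 → 121 → 364 → 182 → 91 → 274 → 137 → 412 → 206 → 103 → 310 → 155 → 466 → 233 → 700 → 350 → 175 → 526 → 263 → 790 → 395 → 1186 → 593 → 1780 → 890 → 445 → 1336 → 668 → 334 → 167 → 502 → 251 → 754 → 377 → 1132 → 566 → 283 → 850 → 425 → 1276 → 638 → 319 → 958 → 479 → 1438 → 719 → 2158 → 1079 → 3238 → 1619 → 4858 → 2429 → 7288 → 3644 → 1822 → 911 → 2734 → 1367 → 4102 → 2051 → 6154 → 3077 → 9232 → 4616 → 2308 → 1154 → 577 → 1732 → 866 → 433 → 1300 → 650 → 325 → 976 → 488 → 244 → 122 → 61 → 184 → 92 → 46 → 23 → 70 → 35 → 106 → 53 → 160 → 80 → 40 → 20 → 10 → 5 → 16 → 8 → 4 → 2 → 1
Total steps = 133

133 steps


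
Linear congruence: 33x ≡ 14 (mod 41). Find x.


GCD(33, 41) = 1, unique solution
a^(-1) mod 41 = 5
x = 5 * 14 mod 41 = 29

x ≡ 29 (mod 41)


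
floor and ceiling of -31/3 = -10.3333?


-31/3 = -10.3333
floor = -11
ceil = -10

floor = -11, ceil = -10


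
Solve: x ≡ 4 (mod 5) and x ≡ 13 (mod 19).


M = 5*19 = 95
M1 = M/5 = 19, M2 = M/19 = 5
M1^(-1) mod 5 = 4, M2^(-1) mod 19 = 4
x = 4*19*4 + 13*5*4 = 564
564 mod 95 = 89
Check: 89 mod 5 = 4 ✓, 89 mod 19 = 13 ✓

x ≡ 89 (mod 95)


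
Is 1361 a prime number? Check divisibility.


Check divisors up to sqrt(1361) = 36.8917
No divisors found.
1361 is prime.

Yes, 1361 is prime


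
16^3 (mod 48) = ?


16^1 mod 48 = 16
16^2 mod 48 = 16
16^3 mod 48 = 16


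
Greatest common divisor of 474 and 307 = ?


474 = 1 * 307 + 167
307 = 1 * 167 + 140
167 = 1 * 140 + 27
140 = 5 * 27 + 5
27 = 5 * 5 + 2
5 = 2 * 2 + 1
2 = 2 * 1 + 0
GCD = 1


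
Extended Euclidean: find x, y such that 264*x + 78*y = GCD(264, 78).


Tabular extended Euclidean (each row: r = 264*s + 78*t):
r=264, s=1, t=0
r=78, s=0, t=1
q=3: r=30, s=1, t=-3   [264*(1) + 78*(-3) = 30]
q=2: r=18, s=-2, t=7   [264*(-2) + 78*(7) = 18]
q=1: r=12, s=3, t=-10   [264*(3) + 78*(-10) = 12]
q=1: r=6, s=-5, t=17   [264*(-5) + 78*(17) = 6]
q=2: r=0, s=13, t=-44   [264*(13) + 78*(-44) = 0]
GCD = 6; from the row with r=6: x=-5, y=17
Check: 264*(-5) + 78*(17) = -1320 + 1326 = 6

GCD = 6, x = -5, y = 17


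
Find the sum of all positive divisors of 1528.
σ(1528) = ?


Divisors of 1528: 1, 2, 4, 8, 191, 382, 764, 1528
Sum = 1 + 2 + 4 + 8 + 191 + 382 + 764 + 1528 = 2880

σ(1528) = 2880


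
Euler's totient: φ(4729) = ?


4729 = 4729
Prime factors: 4729
φ(4729) = 4729 × (1-1/4729)
= 4729 × 4728/4729 = 4728

φ(4729) = 4728


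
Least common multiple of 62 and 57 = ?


GCD(62, 57) = 1
LCM = 62*57/1 = 3534/1 = 3534

LCM = 3534


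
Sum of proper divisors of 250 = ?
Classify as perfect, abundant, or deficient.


Proper divisors: 1, 2, 5, 10, 25, 50, 125
Sum = 1 + 2 + 5 + 10 + 25 + 50 + 125 = 218
218 < 250 → deficient

s(250) = 218 (deficient)


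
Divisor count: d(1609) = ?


1609 = 1609^1
d(1609) = (1+1) = 2

2 divisors


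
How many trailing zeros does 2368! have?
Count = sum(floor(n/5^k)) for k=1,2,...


floor(2368/5) = 473
floor(2368/25) = 94
floor(2368/125) = 18
floor(2368/625) = 3
Total = 588

588 trailing zeros


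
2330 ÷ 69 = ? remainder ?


2330 = 69 * 33 + 53
Check: 2277 + 53 = 2330

q = 33, r = 53


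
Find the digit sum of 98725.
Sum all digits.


9 + 8 + 7 + 2 + 5 = 31


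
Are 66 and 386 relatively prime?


Euclidean algorithm:
386 = 5 * 66 + 56
66 = 1 * 56 + 10
56 = 5 * 10 + 6
10 = 1 * 6 + 4
6 = 1 * 4 + 2
4 = 2 * 2 + 0
GCD(66, 386) = 2

No, not coprime (GCD = 2)


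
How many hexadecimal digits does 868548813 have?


868548813 in base 16 = 33C500CD
Number of digits = 8

8 digits (base 16)


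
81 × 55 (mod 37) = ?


81 × 55 = 4455
4455 mod 37 = 15


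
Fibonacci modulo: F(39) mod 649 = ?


F(k) mod 649 for k=1..39:
1, 1, 2, 3, 5, 8, 13, 21, 34, 55, 89, 144, 233, 377, 610, 338, 299, 637, 287, 275, 562, 188, 101, 289, 390, 30, 420, 450, 221, 22, 243, 265, 508, 124, 632, 107, 90, 197, 287
F(39) mod 649 = 287


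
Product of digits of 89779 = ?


8 × 9 × 7 × 7 × 9 = 31752


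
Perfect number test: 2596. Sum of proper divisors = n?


Proper divisors of 2596: 1, 2, 4, 11, 22, 44, 59, 118, 236, 649, 1298
Sum = 1 + 2 + 4 + 11 + 22 + 44 + 59 + 118 + 236 + 649 + 1298 = 2444

No, 2596 is not perfect (2444 ≠ 2596)


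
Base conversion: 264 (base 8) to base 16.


264 (base 8) = 180 (decimal)
180 (decimal) = B4 (base 16)


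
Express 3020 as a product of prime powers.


3020 / 2 = 1510
1510 / 2 = 755
755 / 5 = 151
151 / 151 = 1
3020 = 2^2 × 5 × 151


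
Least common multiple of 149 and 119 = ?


GCD(149, 119) = 1
LCM = 149*119/1 = 17731/1 = 17731

LCM = 17731


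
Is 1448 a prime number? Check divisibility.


1448 / 2 = 724 (exact division)
1448 is NOT prime.

No, 1448 is not prime


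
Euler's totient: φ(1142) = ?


1142 = 2 × 571
Prime factors: 2, 571
φ(1142) = 1142 × (1-1/2) × (1-1/571)
= 1142 × 1/2 × 570/571 = 570

φ(1142) = 570


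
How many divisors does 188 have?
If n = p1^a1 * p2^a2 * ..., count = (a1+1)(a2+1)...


188 = 2^2 × 47^1
d(188) = (2+1) × (1+1) = 6

6 divisors


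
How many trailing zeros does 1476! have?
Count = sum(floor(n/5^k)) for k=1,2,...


floor(1476/5) = 295
floor(1476/25) = 59
floor(1476/125) = 11
floor(1476/625) = 2
Total = 367

367 trailing zeros


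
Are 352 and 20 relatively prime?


Euclidean algorithm:
352 = 17 * 20 + 12
20 = 1 * 12 + 8
12 = 1 * 8 + 4
8 = 2 * 4 + 0
GCD(352, 20) = 4

No, not coprime (GCD = 4)


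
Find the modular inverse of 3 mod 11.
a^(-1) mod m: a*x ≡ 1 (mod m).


Use the extended Euclidean algorithm on (11, 3); each row r = 11*s + 3*t:
r=11, s=1, t=0
r=3, s=0, t=1
q=3: r=2, s=1, t=-3   [11*(1) + 3*(-3) = 2]
q=1: r=1, s=-1, t=4   [11*(-1) + 3*(4) = 1]
q=2: r=0, s=3, t=-11   [11*(3) + 3*(-11) = 0]
GCD = 1 with t = 4, so 3*(4) ≡ 1 (mod 11)
Inverse = 4 mod 11 = 4
Check: 3 * 4 = 12 ≡ 1 (mod 11)

3^(-1) ≡ 4 (mod 11)


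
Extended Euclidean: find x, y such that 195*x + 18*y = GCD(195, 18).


Tabular extended Euclidean (each row: r = 195*s + 18*t):
r=195, s=1, t=0
r=18, s=0, t=1
q=10: r=15, s=1, t=-10   [195*(1) + 18*(-10) = 15]
q=1: r=3, s=-1, t=11   [195*(-1) + 18*(11) = 3]
q=5: r=0, s=6, t=-65   [195*(6) + 18*(-65) = 0]
GCD = 3; from the row with r=3: x=-1, y=11
Check: 195*(-1) + 18*(11) = -195 + 198 = 3

GCD = 3, x = -1, y = 11


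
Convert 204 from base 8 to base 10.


204 (base 8) = 132 (decimal)
132 (decimal) = 132 (base 10)


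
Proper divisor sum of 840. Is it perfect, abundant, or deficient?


Proper divisors: 1, 2, 3, 4, 5, 6, 7, 8, 10, 12, 14, 15, 20, 21, 24, 28, 30, 35, 40, 42, 56, 60, 70, 84, 105, 120, 140, 168, 210, 280, 420
Sum = 1 + 2 + 3 + 4 + 5 + 6 + 7 + 8 + 10 + 12 + 14 + 15 + 20 + 21 + 24 + 28 + 30 + 35 + 40 + 42 + 56 + 60 + 70 + 84 + 105 + 120 + 140 + 168 + 210 + 280 + 420 = 2040
2040 > 840 → abundant

s(840) = 2040 (abundant)


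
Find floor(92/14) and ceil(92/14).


92/14 = 6.5714
floor = 6
ceil = 7

floor = 6, ceil = 7


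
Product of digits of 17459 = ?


1 × 7 × 4 × 5 × 9 = 1260


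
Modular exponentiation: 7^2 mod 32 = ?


7^1 mod 32 = 7
7^2 mod 32 = 17


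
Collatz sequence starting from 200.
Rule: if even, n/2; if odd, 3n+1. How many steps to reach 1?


200 → 100 → 50 → 25 → 76 → 38 → 19 → 58 → 29 → 88 → 44 → 22 → 11 → 34 → 17 → 52 → 26 → 13 → 40 → 20 → 10 → 5 → 16 → 8 → 4 → 2 → 1
Total steps = 26

26 steps


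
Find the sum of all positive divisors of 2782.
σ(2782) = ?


Divisors of 2782: 1, 2, 13, 26, 107, 214, 1391, 2782
Sum = 1 + 2 + 13 + 26 + 107 + 214 + 1391 + 2782 = 4536

σ(2782) = 4536


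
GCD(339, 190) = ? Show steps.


339 = 1 * 190 + 149
190 = 1 * 149 + 41
149 = 3 * 41 + 26
41 = 1 * 26 + 15
26 = 1 * 15 + 11
15 = 1 * 11 + 4
11 = 2 * 4 + 3
4 = 1 * 3 + 1
3 = 3 * 1 + 0
GCD = 1


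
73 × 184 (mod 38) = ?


73 × 184 = 13432
13432 mod 38 = 18


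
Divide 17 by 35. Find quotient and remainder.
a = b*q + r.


17 = 35 * 0 + 17
Check: 0 + 17 = 17

q = 0, r = 17


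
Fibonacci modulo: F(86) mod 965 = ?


F(k) mod 965 for k=1..86:
1, 1, 2, 3, 5, 8, 13, 21, 34, 55, 89, 144, 233, 377, 610, 22, 632, 654, 321, 10, 331, 341, 672, 48, 720, 768, 523, 326, 849, 210, 94, 304, 398, 702, 135, 837, 7, 844, 851, 730, 616, 381, 32, 413, 445, 858, 338, 231, 569, 800, 404, 239, 643, 882, 560, 477, 72, 549, 621, 205, 826, 66, 892, 958, 885, 878, 798, 711, 544, 290, 834, 159, 28, 187, 215, 402, 617, 54, 671, 725, 431, 191, 622, 813, 470, 318
F(86) mod 965 = 318


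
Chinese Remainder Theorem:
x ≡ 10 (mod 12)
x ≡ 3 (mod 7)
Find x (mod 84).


M = 12*7 = 84
M1 = M/12 = 7, M2 = M/7 = 12
M1^(-1) mod 12 = 7, M2^(-1) mod 7 = 3
x = 10*7*7 + 3*12*3 = 598
598 mod 84 = 10
Check: 10 mod 12 = 10 ✓, 10 mod 7 = 3 ✓

x ≡ 10 (mod 84)


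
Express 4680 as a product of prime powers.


4680 / 2 = 2340
2340 / 2 = 1170
1170 / 2 = 585
585 / 3 = 195
195 / 3 = 65
65 / 5 = 13
13 / 13 = 1
4680 = 2^3 × 3^2 × 5 × 13


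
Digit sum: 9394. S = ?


9 + 3 + 9 + 4 = 25


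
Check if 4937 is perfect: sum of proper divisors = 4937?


Proper divisors of 4937: 1
Sum = 1 = 1

No, 4937 is not perfect (1 ≠ 4937)


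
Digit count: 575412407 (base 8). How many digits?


575412407 in base 8 = 4223014267
Number of digits = 10

10 digits (base 8)


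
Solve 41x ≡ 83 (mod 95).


GCD(41, 95) = 1, unique solution
a^(-1) mod 95 = 51
x = 51 * 83 mod 95 = 53

x ≡ 53 (mod 95)


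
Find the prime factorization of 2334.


2334 / 2 = 1167
1167 / 3 = 389
389 / 389 = 1
2334 = 2 × 3 × 389


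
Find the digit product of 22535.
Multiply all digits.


2 × 2 × 5 × 3 × 5 = 300


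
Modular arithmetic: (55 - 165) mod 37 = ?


55 - 165 = -110
-110 mod 37 = 1


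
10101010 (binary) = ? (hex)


10101010 (base 2) = 170 (decimal)
170 (decimal) = AA (base 16)


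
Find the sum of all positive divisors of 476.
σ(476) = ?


Divisors of 476: 1, 2, 4, 7, 14, 17, 28, 34, 68, 119, 238, 476
Sum = 1 + 2 + 4 + 7 + 14 + 17 + 28 + 34 + 68 + 119 + 238 + 476 = 1008

σ(476) = 1008


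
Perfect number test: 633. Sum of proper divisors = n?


Proper divisors of 633: 1, 3, 211
Sum = 1 + 3 + 211 = 215

No, 633 is not perfect (215 ≠ 633)


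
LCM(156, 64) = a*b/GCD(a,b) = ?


GCD(156, 64) = 4
LCM = 156*64/4 = 9984/4 = 2496

LCM = 2496


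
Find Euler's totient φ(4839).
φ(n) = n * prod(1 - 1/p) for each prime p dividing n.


4839 = 3 × 1613
Prime factors: 3, 1613
φ(4839) = 4839 × (1-1/3) × (1-1/1613)
= 4839 × 2/3 × 1612/1613 = 3224

φ(4839) = 3224


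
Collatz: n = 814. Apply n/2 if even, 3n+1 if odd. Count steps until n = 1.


814 → 407 → 1222 → 611 → 1834 → 917 → 2752 → 1376 → 688 → 344 → 172 → 86 → 43 → 130 → 65 → 196 → 98 → 49 → 148 → 74 → 37 → 112 → 56 → 28 → 14 → 7 → 22 → 11 → 34 → 17 → 52 → 26 → 13 → 40 → 20 → 10 → 5 → 16 → 8 → 4 → 2 → 1
Total steps = 41

41 steps


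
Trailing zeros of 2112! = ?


floor(2112/5) = 422
floor(2112/25) = 84
floor(2112/125) = 16
floor(2112/625) = 3
Total = 525

525 trailing zeros


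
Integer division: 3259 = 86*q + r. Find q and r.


3259 = 86 * 37 + 77
Check: 3182 + 77 = 3259

q = 37, r = 77


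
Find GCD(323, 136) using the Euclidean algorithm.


323 = 2 * 136 + 51
136 = 2 * 51 + 34
51 = 1 * 34 + 17
34 = 2 * 17 + 0
GCD = 17


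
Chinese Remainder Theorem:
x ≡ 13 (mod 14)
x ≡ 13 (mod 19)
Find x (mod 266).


M = 14*19 = 266
M1 = M/14 = 19, M2 = M/19 = 14
M1^(-1) mod 14 = 3, M2^(-1) mod 19 = 15
x = 13*19*3 + 13*14*15 = 3471
3471 mod 266 = 13
Check: 13 mod 14 = 13 ✓, 13 mod 19 = 13 ✓

x ≡ 13 (mod 266)


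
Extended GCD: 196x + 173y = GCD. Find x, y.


Tabular extended Euclidean (each row: r = 196*s + 173*t):
r=196, s=1, t=0
r=173, s=0, t=1
q=1: r=23, s=1, t=-1   [196*(1) + 173*(-1) = 23]
q=7: r=12, s=-7, t=8   [196*(-7) + 173*(8) = 12]
q=1: r=11, s=8, t=-9   [196*(8) + 173*(-9) = 11]
q=1: r=1, s=-15, t=17   [196*(-15) + 173*(17) = 1]
q=11: r=0, s=173, t=-196   [196*(173) + 173*(-196) = 0]
GCD = 1; from the row with r=1: x=-15, y=17
Check: 196*(-15) + 173*(17) = -2940 + 2941 = 1

GCD = 1, x = -15, y = 17


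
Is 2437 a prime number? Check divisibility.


Check divisors up to sqrt(2437) = 49.3660
No divisors found.
2437 is prime.

Yes, 2437 is prime


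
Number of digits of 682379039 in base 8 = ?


682379039 in base 8 = 5053043437
Number of digits = 10

10 digits (base 8)


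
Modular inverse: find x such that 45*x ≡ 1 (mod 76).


Use the extended Euclidean algorithm on (76, 45); each row r = 76*s + 45*t:
r=76, s=1, t=0
r=45, s=0, t=1
q=1: r=31, s=1, t=-1   [76*(1) + 45*(-1) = 31]
q=1: r=14, s=-1, t=2   [76*(-1) + 45*(2) = 14]
q=2: r=3, s=3, t=-5   [76*(3) + 45*(-5) = 3]
q=4: r=2, s=-13, t=22   [76*(-13) + 45*(22) = 2]
q=1: r=1, s=16, t=-27   [76*(16) + 45*(-27) = 1]
q=2: r=0, s=-45, t=76   [76*(-45) + 45*(76) = 0]
GCD = 1 with t = -27, so 45*(-27) ≡ 1 (mod 76)
Inverse = -27 mod 76 = 49
Check: 45 * 49 = 2205 ≡ 1 (mod 76)

45^(-1) ≡ 49 (mod 76)


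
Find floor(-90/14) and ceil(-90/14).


-90/14 = -6.4286
floor = -7
ceil = -6

floor = -7, ceil = -6


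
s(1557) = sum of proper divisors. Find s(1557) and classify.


Proper divisors: 1, 3, 9, 173, 519
Sum = 1 + 3 + 9 + 173 + 519 = 705
705 < 1557 → deficient

s(1557) = 705 (deficient)


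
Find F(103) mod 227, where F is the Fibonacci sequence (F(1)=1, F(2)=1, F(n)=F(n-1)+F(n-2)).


F(k) mod 227 for k=1..103:
1, 1, 2, 3, 5, 8, 13, 21, 34, 55, 89, 144, 6, 150, 156, 79, 8, 87, 95, 182, 50, 5, 55, 60, 115, 175, 63, 11, 74, 85, 159, 17, 176, 193, 142, 108, 23, 131, 154, 58, 212, 43, 28, 71, 99, 170, 42, 212, 27, 12, 39, 51, 90, 141, 4, 145, 149, 67, 216, 56, 45, 101, 146, 20, 166, 186, 125, 84, 209, 66, 48, 114, 162, 49, 211, 33, 17, 50, 67, 117, 184, 74, 31, 105, 136, 14, 150, 164, 87, 24, 111, 135, 19, 154, 173, 100, 46, 146, 192, 111, 76, 187, 36
F(103) mod 227 = 36


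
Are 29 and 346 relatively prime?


Euclidean algorithm:
346 = 11 * 29 + 27
29 = 1 * 27 + 2
27 = 13 * 2 + 1
2 = 2 * 1 + 0
GCD(29, 346) = 1

Yes, coprime (GCD = 1)


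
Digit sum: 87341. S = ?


8 + 7 + 3 + 4 + 1 = 23


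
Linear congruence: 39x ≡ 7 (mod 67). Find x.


GCD(39, 67) = 1, unique solution
a^(-1) mod 67 = 55
x = 55 * 7 mod 67 = 50

x ≡ 50 (mod 67)


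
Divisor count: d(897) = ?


897 = 3^1 × 13^1 × 23^1
d(897) = (1+1) × (1+1) × (1+1) = 8

8 divisors


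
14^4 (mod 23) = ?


14^1 mod 23 = 14
14^2 mod 23 = 12
14^3 mod 23 = 7
14^4 mod 23 = 6


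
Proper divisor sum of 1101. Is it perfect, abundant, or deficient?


Proper divisors: 1, 3, 367
Sum = 1 + 3 + 367 = 371
371 < 1101 → deficient

s(1101) = 371 (deficient)


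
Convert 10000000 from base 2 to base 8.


10000000 (base 2) = 128 (decimal)
128 (decimal) = 200 (base 8)


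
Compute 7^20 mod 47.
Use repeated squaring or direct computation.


7^1 mod 47 = 7
7^2 mod 47 = 2
7^3 mod 47 = 14
7^4 mod 47 = 4
7^5 mod 47 = 28
7^6 mod 47 = 8
7^7 mod 47 = 9
7^8 mod 47 = 16
7^9 mod 47 = 18
7^10 mod 47 = 32
7^11 mod 47 = 36
7^12 mod 47 = 17
7^13 mod 47 = 25
7^14 mod 47 = 34
7^15 mod 47 = 3
7^16 mod 47 = 21
7^17 mod 47 = 6
7^18 mod 47 = 42
7^19 mod 47 = 12
7^20 mod 47 = 37


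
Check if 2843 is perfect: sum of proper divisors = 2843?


Proper divisors of 2843: 1
Sum = 1 = 1

No, 2843 is not perfect (1 ≠ 2843)


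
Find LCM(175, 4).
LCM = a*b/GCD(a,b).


GCD(175, 4) = 1
LCM = 175*4/1 = 700/1 = 700

LCM = 700


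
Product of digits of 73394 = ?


7 × 3 × 3 × 9 × 4 = 2268


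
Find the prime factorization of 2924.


2924 / 2 = 1462
1462 / 2 = 731
731 / 17 = 43
43 / 43 = 1
2924 = 2^2 × 17 × 43


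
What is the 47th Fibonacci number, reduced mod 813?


F(k) mod 813 for k=1..47:
1, 1, 2, 3, 5, 8, 13, 21, 34, 55, 89, 144, 233, 377, 610, 174, 784, 145, 116, 261, 377, 638, 202, 27, 229, 256, 485, 741, 413, 341, 754, 282, 223, 505, 728, 420, 335, 755, 277, 219, 496, 715, 398, 300, 698, 185, 70
F(47) mod 813 = 70


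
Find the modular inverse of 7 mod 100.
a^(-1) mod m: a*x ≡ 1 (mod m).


Use the extended Euclidean algorithm on (100, 7); each row r = 100*s + 7*t:
r=100, s=1, t=0
r=7, s=0, t=1
q=14: r=2, s=1, t=-14   [100*(1) + 7*(-14) = 2]
q=3: r=1, s=-3, t=43   [100*(-3) + 7*(43) = 1]
q=2: r=0, s=7, t=-100   [100*(7) + 7*(-100) = 0]
GCD = 1 with t = 43, so 7*(43) ≡ 1 (mod 100)
Inverse = 43 mod 100 = 43
Check: 7 * 43 = 301 ≡ 1 (mod 100)

7^(-1) ≡ 43 (mod 100)


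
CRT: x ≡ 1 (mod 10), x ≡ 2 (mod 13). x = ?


M = 10*13 = 130
M1 = M/10 = 13, M2 = M/13 = 10
M1^(-1) mod 10 = 7, M2^(-1) mod 13 = 4
x = 1*13*7 + 2*10*4 = 171
171 mod 130 = 41
Check: 41 mod 10 = 1 ✓, 41 mod 13 = 2 ✓

x ≡ 41 (mod 130)


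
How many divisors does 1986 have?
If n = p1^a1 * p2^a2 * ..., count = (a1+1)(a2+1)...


1986 = 2^1 × 3^1 × 331^1
d(1986) = (1+1) × (1+1) × (1+1) = 8

8 divisors


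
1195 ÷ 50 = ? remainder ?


1195 = 50 * 23 + 45
Check: 1150 + 45 = 1195

q = 23, r = 45


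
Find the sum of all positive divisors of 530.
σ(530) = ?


Divisors of 530: 1, 2, 5, 10, 53, 106, 265, 530
Sum = 1 + 2 + 5 + 10 + 53 + 106 + 265 + 530 = 972

σ(530) = 972


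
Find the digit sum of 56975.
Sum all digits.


5 + 6 + 9 + 7 + 5 = 32


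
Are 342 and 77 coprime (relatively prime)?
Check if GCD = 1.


Euclidean algorithm:
342 = 4 * 77 + 34
77 = 2 * 34 + 9
34 = 3 * 9 + 7
9 = 1 * 7 + 2
7 = 3 * 2 + 1
2 = 2 * 1 + 0
GCD(342, 77) = 1

Yes, coprime (GCD = 1)


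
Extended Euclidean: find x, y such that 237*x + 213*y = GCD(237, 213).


Tabular extended Euclidean (each row: r = 237*s + 213*t):
r=237, s=1, t=0
r=213, s=0, t=1
q=1: r=24, s=1, t=-1   [237*(1) + 213*(-1) = 24]
q=8: r=21, s=-8, t=9   [237*(-8) + 213*(9) = 21]
q=1: r=3, s=9, t=-10   [237*(9) + 213*(-10) = 3]
q=7: r=0, s=-71, t=79   [237*(-71) + 213*(79) = 0]
GCD = 3; from the row with r=3: x=9, y=-10
Check: 237*(9) + 213*(-10) = 2133 - 2130 = 3

GCD = 3, x = 9, y = -10


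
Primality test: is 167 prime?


Check divisors up to sqrt(167) = 12.9228
No divisors found.
167 is prime.

Yes, 167 is prime


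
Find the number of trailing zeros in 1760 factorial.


floor(1760/5) = 352
floor(1760/25) = 70
floor(1760/125) = 14
floor(1760/625) = 2
Total = 438

438 trailing zeros


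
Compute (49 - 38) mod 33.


49 - 38 = 11
11 mod 33 = 11


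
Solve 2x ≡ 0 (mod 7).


GCD(2, 7) = 1, unique solution
a^(-1) mod 7 = 4
x = 4 * 0 mod 7 = 0

x ≡ 0 (mod 7)


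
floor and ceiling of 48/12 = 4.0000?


48/12 = 4.0000
floor = 4
ceil = 4

floor = 4, ceil = 4


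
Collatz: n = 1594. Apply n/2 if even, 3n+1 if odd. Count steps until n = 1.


1594 → 797 → 2392 → 1196 → 598 → 299 → 898 → 449 → 1348 → 674 → 337 → 1012 → 506 → 253 → 760 → 380 → 190 → 95 → 286 → 143 → 430 → 215 → 646 → 323 → 970 → 485 → 1456 → 728 → 364 → 182 → 91 → 274 → 137 → 412 → 206 → 103 → 310 → 155 → 466 → 233 → 700 → 350 → 175 → 526 → 263 → 790 → 395 → 1186 → 593 → 1780 → 890 → 445 → 1336 → 668 → 334 → 167 → 502 → 251 → 754 → 377 → 1132 → 566 → 283 → 850 → 425 → 1276 → 638 → 319 → 958 → 479 → 1438 → 719 → 2158 → 1079 → 3238 → 1619 → 4858 → 2429 → 7288 → 3644 → 1822 → 911 → 2734 → 1367 → 4102 → 2051 → 6154 → 3077 → 9232 → 4616 → 2308 → 1154 → 577 → 1732 → 866 → 433 → 1300 → 650 → 325 → 976 → 488 → 244 → 122 → 61 → 184 → 92 → 46 → 23 → 70 → 35 → 106 → 53 → 160 → 80 → 40 → 20 → 10 → 5 → 16 → 8 → 4 → 2 → 1
Total steps = 122

122 steps


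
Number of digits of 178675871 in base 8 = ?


178675871 in base 8 = 1251460237
Number of digits = 10

10 digits (base 8)


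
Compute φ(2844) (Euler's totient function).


2844 = 2^2 × 3^2 × 79
Prime factors: 2, 3, 79
φ(2844) = 2844 × (1-1/2) × (1-1/3) × (1-1/79)
= 2844 × 1/2 × 2/3 × 78/79 = 936

φ(2844) = 936


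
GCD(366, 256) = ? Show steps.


366 = 1 * 256 + 110
256 = 2 * 110 + 36
110 = 3 * 36 + 2
36 = 18 * 2 + 0
GCD = 2


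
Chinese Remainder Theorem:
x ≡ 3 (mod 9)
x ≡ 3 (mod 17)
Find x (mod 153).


M = 9*17 = 153
M1 = M/9 = 17, M2 = M/17 = 9
M1^(-1) mod 9 = 8, M2^(-1) mod 17 = 2
x = 3*17*8 + 3*9*2 = 462
462 mod 153 = 3
Check: 3 mod 9 = 3 ✓, 3 mod 17 = 3 ✓

x ≡ 3 (mod 153)


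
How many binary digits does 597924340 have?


597924340 in base 2 = 100011101000111001100111110100
Number of digits = 30

30 digits (base 2)


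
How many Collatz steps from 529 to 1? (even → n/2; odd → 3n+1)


529 → 1588 → 794 → 397 → 1192 → 596 → 298 → 149 → 448 → 224 → 112 → 56 → 28 → 14 → 7 → 22 → 11 → 34 → 17 → 52 → 26 → 13 → 40 → 20 → 10 → 5 → 16 → 8 → 4 → 2 → 1
Total steps = 30

30 steps


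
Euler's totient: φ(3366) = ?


3366 = 2 × 3^2 × 11 × 17
Prime factors: 2, 3, 11, 17
φ(3366) = 3366 × (1-1/2) × (1-1/3) × (1-1/11) × (1-1/17)
= 3366 × 1/2 × 2/3 × 10/11 × 16/17 = 960

φ(3366) = 960


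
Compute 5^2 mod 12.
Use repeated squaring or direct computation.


5^1 mod 12 = 5
5^2 mod 12 = 1


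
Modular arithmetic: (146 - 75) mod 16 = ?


146 - 75 = 71
71 mod 16 = 7


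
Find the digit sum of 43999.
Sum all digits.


4 + 3 + 9 + 9 + 9 = 34


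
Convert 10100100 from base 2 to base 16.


10100100 (base 2) = 164 (decimal)
164 (decimal) = A4 (base 16)


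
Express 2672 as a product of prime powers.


2672 / 2 = 1336
1336 / 2 = 668
668 / 2 = 334
334 / 2 = 167
167 / 167 = 1
2672 = 2^4 × 167


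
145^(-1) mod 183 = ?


Use the extended Euclidean algorithm on (183, 145); each row r = 183*s + 145*t:
r=183, s=1, t=0
r=145, s=0, t=1
q=1: r=38, s=1, t=-1   [183*(1) + 145*(-1) = 38]
q=3: r=31, s=-3, t=4   [183*(-3) + 145*(4) = 31]
q=1: r=7, s=4, t=-5   [183*(4) + 145*(-5) = 7]
q=4: r=3, s=-19, t=24   [183*(-19) + 145*(24) = 3]
q=2: r=1, s=42, t=-53   [183*(42) + 145*(-53) = 1]
q=3: r=0, s=-145, t=183   [183*(-145) + 145*(183) = 0]
GCD = 1 with t = -53, so 145*(-53) ≡ 1 (mod 183)
Inverse = -53 mod 183 = 130
Check: 145 * 130 = 18850 ≡ 1 (mod 183)

145^(-1) ≡ 130 (mod 183)


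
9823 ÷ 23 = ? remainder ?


9823 = 23 * 427 + 2
Check: 9821 + 2 = 9823

q = 427, r = 2


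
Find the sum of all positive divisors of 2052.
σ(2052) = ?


Divisors of 2052: 1, 2, 3, 4, 6, 9, 12, 18, 19, 27, 36, 38, 54, 57, 76, 108, 114, 171, 228, 342, 513, 684, 1026, 2052
Sum = 1 + 2 + 3 + 4 + 6 + 9 + 12 + 18 + 19 + 27 + 36 + 38 + 54 + 57 + 76 + 108 + 114 + 171 + 228 + 342 + 513 + 684 + 1026 + 2052 = 5600

σ(2052) = 5600


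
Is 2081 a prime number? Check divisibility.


Check divisors up to sqrt(2081) = 45.6180
No divisors found.
2081 is prime.

Yes, 2081 is prime


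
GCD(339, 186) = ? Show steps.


339 = 1 * 186 + 153
186 = 1 * 153 + 33
153 = 4 * 33 + 21
33 = 1 * 21 + 12
21 = 1 * 12 + 9
12 = 1 * 9 + 3
9 = 3 * 3 + 0
GCD = 3
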